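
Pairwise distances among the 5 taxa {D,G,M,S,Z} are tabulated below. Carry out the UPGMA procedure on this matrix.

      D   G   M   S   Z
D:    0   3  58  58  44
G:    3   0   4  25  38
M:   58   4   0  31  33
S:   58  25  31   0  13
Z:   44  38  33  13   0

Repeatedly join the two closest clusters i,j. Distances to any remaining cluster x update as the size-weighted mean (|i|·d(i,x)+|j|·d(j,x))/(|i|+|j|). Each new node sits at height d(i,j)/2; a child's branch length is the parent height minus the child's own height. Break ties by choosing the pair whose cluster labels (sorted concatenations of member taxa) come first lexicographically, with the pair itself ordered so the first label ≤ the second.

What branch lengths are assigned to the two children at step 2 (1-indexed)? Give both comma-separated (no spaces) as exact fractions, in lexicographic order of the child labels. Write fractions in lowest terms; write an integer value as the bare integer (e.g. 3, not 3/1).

13/2,13/2

step 1: merge (D,G) at d=3; branch lengths D→3/2, G→3/2; new cluster DG
  updated: d(DG,M)=31, d(DG,S)=83/2, d(DG,Z)=41
step 2: merge (S,Z) at d=13; branch lengths S→13/2, Z→13/2; new cluster SZ
  updated: d(DG,SZ)=165/4, d(M,SZ)=32
step 3: merge (DG,M) at d=31; branch lengths DG→14, M→31/2; new cluster DGM
  updated: d(DGM,SZ)=229/6
step 4: merge (DGM,SZ) at d=229/6; branch lengths DGM→43/12, SZ→151/12; new cluster DGMSZ
final tree: (((D:3/2,G:3/2):14,M:31/2):43/12,(S:13/2,Z:13/2):151/12)
total length: 185/3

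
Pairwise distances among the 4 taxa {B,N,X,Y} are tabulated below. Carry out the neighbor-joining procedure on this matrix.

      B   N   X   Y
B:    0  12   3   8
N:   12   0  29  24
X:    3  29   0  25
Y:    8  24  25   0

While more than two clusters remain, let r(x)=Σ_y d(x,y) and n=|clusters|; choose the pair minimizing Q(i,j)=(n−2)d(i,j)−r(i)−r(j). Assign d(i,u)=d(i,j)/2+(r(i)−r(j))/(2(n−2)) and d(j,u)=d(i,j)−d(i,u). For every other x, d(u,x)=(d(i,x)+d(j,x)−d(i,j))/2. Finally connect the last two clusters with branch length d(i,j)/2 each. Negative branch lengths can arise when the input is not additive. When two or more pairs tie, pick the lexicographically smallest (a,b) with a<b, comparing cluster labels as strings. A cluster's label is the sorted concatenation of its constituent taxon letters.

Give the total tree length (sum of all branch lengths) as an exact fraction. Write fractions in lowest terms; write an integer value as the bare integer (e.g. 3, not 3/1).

iteration 1: select B,X (d=3, Q=-74); attach at lengths (-7, 10); label the merged cluster BX
  updated: d(BX,N)=19, d(BX,Y)=15
iteration 2: select BX,N (d=19, Q=-58); attach at lengths (5, 14); label the merged cluster BNX
  updated: d(BNX,Y)=10
iteration 3: select BNX,Y (d=10); attach at lengths (5, 5); label the merged cluster BNXY
final tree: (((B:-7,X:10):5,N:14):5,Y:5)
total length: 32

32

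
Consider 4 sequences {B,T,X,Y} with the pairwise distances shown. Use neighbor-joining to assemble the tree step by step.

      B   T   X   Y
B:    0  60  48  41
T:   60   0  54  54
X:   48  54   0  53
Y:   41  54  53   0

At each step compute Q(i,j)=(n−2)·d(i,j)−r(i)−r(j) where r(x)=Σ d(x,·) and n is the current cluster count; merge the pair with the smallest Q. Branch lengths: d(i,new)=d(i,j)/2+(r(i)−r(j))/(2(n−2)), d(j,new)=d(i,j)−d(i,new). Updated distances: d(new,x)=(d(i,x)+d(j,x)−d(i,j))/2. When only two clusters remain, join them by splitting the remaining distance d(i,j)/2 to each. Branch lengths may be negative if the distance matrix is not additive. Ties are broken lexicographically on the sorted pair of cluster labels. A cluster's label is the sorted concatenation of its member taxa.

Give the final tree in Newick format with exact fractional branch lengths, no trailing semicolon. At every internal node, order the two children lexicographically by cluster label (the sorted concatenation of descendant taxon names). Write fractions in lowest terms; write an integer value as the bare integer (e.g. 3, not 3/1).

1. join B+Y (d=41, Q=-215) ⇒ BY; edges |B|=83/4, |Y|=81/4
  updated: d(BY,T)=73/2, d(BY,X)=30
2. join BY+T (d=73/2, Q=-241/2) ⇒ BTY; edges |BY|=25/4, |T|=121/4
  updated: d(BTY,X)=95/4
3. join BTY+X (d=95/4) ⇒ BTXY; edges |BTY|=95/8, |X|=95/8
final tree: (((B:83/4,Y:81/4):25/4,T:121/4):95/8,X:95/8)
total length: 405/4

(((B:83/4,Y:81/4):25/4,T:121/4):95/8,X:95/8)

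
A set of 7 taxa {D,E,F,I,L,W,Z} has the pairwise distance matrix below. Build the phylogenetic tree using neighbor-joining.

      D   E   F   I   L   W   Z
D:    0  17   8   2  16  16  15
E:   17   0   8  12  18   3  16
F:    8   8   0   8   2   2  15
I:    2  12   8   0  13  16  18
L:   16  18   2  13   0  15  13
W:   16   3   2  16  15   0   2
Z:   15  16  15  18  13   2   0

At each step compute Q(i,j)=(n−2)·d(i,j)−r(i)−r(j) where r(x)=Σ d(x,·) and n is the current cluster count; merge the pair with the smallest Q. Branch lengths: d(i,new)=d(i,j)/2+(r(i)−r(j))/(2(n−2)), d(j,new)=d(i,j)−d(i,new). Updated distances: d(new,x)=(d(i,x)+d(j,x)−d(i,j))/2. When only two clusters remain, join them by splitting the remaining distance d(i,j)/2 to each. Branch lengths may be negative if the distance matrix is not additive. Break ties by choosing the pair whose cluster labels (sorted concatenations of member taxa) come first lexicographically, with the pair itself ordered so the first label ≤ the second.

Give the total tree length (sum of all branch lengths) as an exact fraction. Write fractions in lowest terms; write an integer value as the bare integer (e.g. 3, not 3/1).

217/8

iteration 1: select D,I (d=2, Q=-133); attach at lengths (3/2, 1/2); label the merged cluster DI
  updated: d(DI,E)=27/2, d(DI,F)=7, d(DI,L)=27/2, d(DI,W)=15, d(DI,Z)=31/2
iteration 2: select W,Z (d=2, Q=-181/2); attach at lengths (-33/16, 65/16); label the merged cluster WZ
  updated: d(DI,WZ)=57/4, d(E,WZ)=17/2, d(F,WZ)=15/2, d(L,WZ)=13
iteration 3: select E,WZ (d=17/2, Q=-263/4); attach at lengths (121/24, 83/24); label the merged cluster EWZ
  updated: d(DI,EWZ)=77/8, d(EWZ,F)=7/2, d(EWZ,L)=45/4
iteration 4: select DI,EWZ (d=77/8, Q=-141/4); attach at lengths (25/4, 27/8); label the merged cluster DEIWZ
  updated: d(DEIWZ,F)=7/16, d(DEIWZ,L)=121/16
iteration 5: select DEIWZ,F (d=7/16, Q=-10); attach at lengths (3, -41/16); label the merged cluster DEFIWZ
  updated: d(DEFIWZ,L)=73/16
iteration 6: select DEFIWZ,L (d=73/16); attach at lengths (73/32, 73/32); label the merged cluster DEFILWZ
final tree: ((((D:3/2,I:1/2):25/4,(E:121/24,(W:-33/16,Z:65/16):83/24):27/8):3,F:-41/16):73/32,L:73/32)
total length: 217/8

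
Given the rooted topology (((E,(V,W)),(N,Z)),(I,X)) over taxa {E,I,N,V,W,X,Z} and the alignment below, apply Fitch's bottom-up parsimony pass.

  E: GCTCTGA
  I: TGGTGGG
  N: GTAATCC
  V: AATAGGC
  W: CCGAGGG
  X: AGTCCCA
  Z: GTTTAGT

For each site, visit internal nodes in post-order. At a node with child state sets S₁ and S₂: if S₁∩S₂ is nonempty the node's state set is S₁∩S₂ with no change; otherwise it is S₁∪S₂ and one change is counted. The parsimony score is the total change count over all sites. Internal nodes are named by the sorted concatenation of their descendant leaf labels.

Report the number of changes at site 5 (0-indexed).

site 0, node VW: V={A} ∪ W={C} → {A,C} (+1)
site 0, node EVW: E={G} ∪ VW={A,C} → {A,C,G} (+1)
site 0, node NZ: N={G} ∩ Z={G} → {G} (+0)
site 0, node ENVWZ: EVW={A,C,G} ∩ NZ={G} → {G} (+0)
site 0, node IX: I={T} ∪ X={A} → {A,T} (+1)
site 0, node EINVWXZ: ENVWZ={G} ∪ IX={A,T} → {A,G,T} (+1)
site 1, node VW: V={A} ∪ W={C} → {A,C} (+1)
site 1, node EVW: E={C} ∩ VW={A,C} → {C} (+0)
site 1, node NZ: N={T} ∩ Z={T} → {T} (+0)
site 1, node ENVWZ: EVW={C} ∪ NZ={T} → {C,T} (+1)
site 1, node IX: I={G} ∩ X={G} → {G} (+0)
site 1, node EINVWXZ: ENVWZ={C,T} ∪ IX={G} → {C,G,T} (+1)
site 2, node VW: V={T} ∪ W={G} → {G,T} (+1)
site 2, node EVW: E={T} ∩ VW={G,T} → {T} (+0)
site 2, node NZ: N={A} ∪ Z={T} → {A,T} (+1)
site 2, node ENVWZ: EVW={T} ∩ NZ={A,T} → {T} (+0)
site 2, node IX: I={G} ∪ X={T} → {G,T} (+1)
site 2, node EINVWXZ: ENVWZ={T} ∩ IX={G,T} → {T} (+0)
site 3, node VW: V={A} ∩ W={A} → {A} (+0)
site 3, node EVW: E={C} ∪ VW={A} → {A,C} (+1)
site 3, node NZ: N={A} ∪ Z={T} → {A,T} (+1)
site 3, node ENVWZ: EVW={A,C} ∩ NZ={A,T} → {A} (+0)
site 3, node IX: I={T} ∪ X={C} → {C,T} (+1)
site 3, node EINVWXZ: ENVWZ={A} ∪ IX={C,T} → {A,C,T} (+1)
site 4, node VW: V={G} ∩ W={G} → {G} (+0)
site 4, node EVW: E={T} ∪ VW={G} → {G,T} (+1)
site 4, node NZ: N={T} ∪ Z={A} → {A,T} (+1)
site 4, node ENVWZ: EVW={G,T} ∩ NZ={A,T} → {T} (+0)
site 4, node IX: I={G} ∪ X={C} → {C,G} (+1)
site 4, node EINVWXZ: ENVWZ={T} ∪ IX={C,G} → {C,G,T} (+1)
site 5, node VW: V={G} ∩ W={G} → {G} (+0)
site 5, node EVW: E={G} ∩ VW={G} → {G} (+0)
site 5, node NZ: N={C} ∪ Z={G} → {C,G} (+1)
site 5, node ENVWZ: EVW={G} ∩ NZ={C,G} → {G} (+0)
site 5, node IX: I={G} ∪ X={C} → {C,G} (+1)
site 5, node EINVWXZ: ENVWZ={G} ∩ IX={C,G} → {G} (+0)
site 6, node VW: V={C} ∪ W={G} → {C,G} (+1)
site 6, node EVW: E={A} ∪ VW={C,G} → {A,C,G} (+1)
site 6, node NZ: N={C} ∪ Z={T} → {C,T} (+1)
site 6, node ENVWZ: EVW={A,C,G} ∩ NZ={C,T} → {C} (+0)
site 6, node IX: I={G} ∪ X={A} → {A,G} (+1)
site 6, node EINVWXZ: ENVWZ={C} ∪ IX={A,G} → {A,C,G} (+1)
per-site changes: [4, 3, 3, 4, 4, 2, 5]; total = 25

2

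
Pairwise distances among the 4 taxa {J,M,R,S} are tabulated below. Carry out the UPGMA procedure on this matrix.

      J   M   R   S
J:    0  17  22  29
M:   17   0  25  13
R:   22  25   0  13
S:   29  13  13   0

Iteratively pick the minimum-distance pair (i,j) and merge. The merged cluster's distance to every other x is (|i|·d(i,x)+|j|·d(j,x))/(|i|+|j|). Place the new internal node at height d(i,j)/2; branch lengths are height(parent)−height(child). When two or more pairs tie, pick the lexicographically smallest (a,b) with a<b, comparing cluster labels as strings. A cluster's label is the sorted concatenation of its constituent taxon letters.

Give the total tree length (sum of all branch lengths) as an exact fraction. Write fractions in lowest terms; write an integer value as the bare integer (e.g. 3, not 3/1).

iteration 1: select M,S (d=13); attach at lengths (13/2, 13/2); label the merged cluster MS
  updated: d(J,MS)=23, d(MS,R)=19
iteration 2: select MS,R (d=19); attach at lengths (3, 19/2); label the merged cluster MRS
  updated: d(J,MRS)=68/3
iteration 3: select J,MRS (d=68/3); attach at lengths (34/3, 11/6); label the merged cluster JMRS
final tree: (J:34/3,((M:13/2,S:13/2):3,R:19/2):11/6)
total length: 116/3

116/3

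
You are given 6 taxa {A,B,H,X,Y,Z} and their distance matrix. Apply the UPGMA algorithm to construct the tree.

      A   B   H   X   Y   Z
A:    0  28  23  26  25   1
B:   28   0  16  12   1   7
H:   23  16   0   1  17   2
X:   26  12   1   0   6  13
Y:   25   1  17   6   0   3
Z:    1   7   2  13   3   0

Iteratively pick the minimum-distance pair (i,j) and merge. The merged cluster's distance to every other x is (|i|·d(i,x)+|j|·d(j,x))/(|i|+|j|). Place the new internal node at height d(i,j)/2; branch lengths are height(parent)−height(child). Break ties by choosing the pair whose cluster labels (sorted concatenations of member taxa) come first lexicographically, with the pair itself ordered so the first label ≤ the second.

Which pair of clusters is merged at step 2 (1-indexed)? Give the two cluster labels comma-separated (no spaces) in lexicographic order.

B,Y

1. join A+Z (d=1) ⇒ AZ; edges |A|=1/2, |Z|=1/2
  updated: d(AZ,B)=35/2, d(AZ,H)=25/2, d(AZ,X)=39/2, d(AZ,Y)=14
2. join B+Y (d=1) ⇒ BY; edges |B|=1/2, |Y|=1/2
  updated: d(AZ,BY)=63/4, d(BY,H)=33/2, d(BY,X)=9
3. join H+X (d=1) ⇒ HX; edges |H|=1/2, |X|=1/2
  updated: d(AZ,HX)=16, d(BY,HX)=51/4
4. join BY+HX (d=51/4) ⇒ BHXY; edges |BY|=47/8, |HX|=47/8
  updated: d(AZ,BHXY)=127/8
5. join AZ+BHXY (d=127/8) ⇒ ABHXYZ; edges |AZ|=119/16, |BHXY|=25/16
final tree: ((A:1/2,Z:1/2):119/16,((B:1/2,Y:1/2):47/8,(H:1/2,X:1/2):47/8):25/16)
total length: 95/4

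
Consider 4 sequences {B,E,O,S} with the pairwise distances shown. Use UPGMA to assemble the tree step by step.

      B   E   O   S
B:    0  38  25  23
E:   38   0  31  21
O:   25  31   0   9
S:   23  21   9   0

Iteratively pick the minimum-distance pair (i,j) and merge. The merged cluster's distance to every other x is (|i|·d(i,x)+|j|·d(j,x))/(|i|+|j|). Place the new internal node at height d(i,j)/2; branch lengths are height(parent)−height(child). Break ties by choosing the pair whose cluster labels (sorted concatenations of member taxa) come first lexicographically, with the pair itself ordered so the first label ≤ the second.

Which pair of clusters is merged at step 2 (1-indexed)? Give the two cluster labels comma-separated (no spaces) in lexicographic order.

iteration 1: select O,S (d=9); attach at lengths (9/2, 9/2); label the merged cluster OS
  updated: d(B,OS)=24, d(E,OS)=26
iteration 2: select B,OS (d=24); attach at lengths (12, 15/2); label the merged cluster BOS
  updated: d(BOS,E)=30
iteration 3: select BOS,E (d=30); attach at lengths (3, 15); label the merged cluster BEOS
final tree: ((B:12,(O:9/2,S:9/2):15/2):3,E:15)
total length: 93/2

B,OS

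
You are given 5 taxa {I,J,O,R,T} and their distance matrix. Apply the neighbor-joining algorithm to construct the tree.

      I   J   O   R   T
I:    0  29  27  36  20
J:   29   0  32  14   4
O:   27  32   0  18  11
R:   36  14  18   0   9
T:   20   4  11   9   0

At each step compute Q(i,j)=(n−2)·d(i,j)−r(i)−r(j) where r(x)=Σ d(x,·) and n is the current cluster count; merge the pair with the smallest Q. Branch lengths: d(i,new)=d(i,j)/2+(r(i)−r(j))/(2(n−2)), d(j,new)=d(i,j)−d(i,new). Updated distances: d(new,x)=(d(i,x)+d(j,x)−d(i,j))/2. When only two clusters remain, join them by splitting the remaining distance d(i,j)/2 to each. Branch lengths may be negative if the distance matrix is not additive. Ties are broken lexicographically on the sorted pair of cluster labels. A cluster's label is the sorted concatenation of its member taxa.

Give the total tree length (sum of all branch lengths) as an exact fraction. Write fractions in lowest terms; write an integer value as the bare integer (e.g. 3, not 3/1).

367/8

iteration 1: select I,O (d=27, Q=-119); attach at lengths (35/2, 19/2); label the merged cluster IO
  updated: d(IO,J)=17, d(IO,R)=27/2, d(IO,T)=2
iteration 2: select IO,T (d=2, Q=-87/2); attach at lengths (43/8, -27/8); label the merged cluster IOT
  updated: d(IOT,J)=19/2, d(IOT,R)=41/4
iteration 3: select IOT,J (d=19/2, Q=-135/4); attach at lengths (23/8, 53/8); label the merged cluster IJOT
  updated: d(IJOT,R)=59/8
iteration 4: select IJOT,R (d=59/8); attach at lengths (59/16, 59/16); label the merged cluster IJORT
final tree: ((((I:35/2,O:19/2):43/8,T:-27/8):23/8,J:53/8):59/16,R:59/16)
total length: 367/8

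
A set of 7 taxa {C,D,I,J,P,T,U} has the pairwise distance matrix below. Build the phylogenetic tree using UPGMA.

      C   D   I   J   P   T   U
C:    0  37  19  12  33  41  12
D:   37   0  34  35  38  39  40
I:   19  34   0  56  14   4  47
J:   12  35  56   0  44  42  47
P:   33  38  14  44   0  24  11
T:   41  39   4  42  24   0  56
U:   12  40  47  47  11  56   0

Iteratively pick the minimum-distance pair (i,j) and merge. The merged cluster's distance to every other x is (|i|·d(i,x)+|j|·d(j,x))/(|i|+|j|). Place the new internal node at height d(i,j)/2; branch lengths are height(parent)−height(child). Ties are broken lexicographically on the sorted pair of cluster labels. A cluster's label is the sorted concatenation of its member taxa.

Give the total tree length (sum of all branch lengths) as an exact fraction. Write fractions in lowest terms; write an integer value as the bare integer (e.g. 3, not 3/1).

1. join I+T (d=4) ⇒ IT; edges |I|=2, |T|=2
  updated: d(C,IT)=30, d(D,IT)=73/2, d(IT,J)=49, d(IT,P)=19, d(IT,U)=103/2
2. join P+U (d=11) ⇒ PU; edges |P|=11/2, |U|=11/2
  updated: d(C,PU)=45/2, d(D,PU)=39, d(IT,PU)=141/4, d(J,PU)=91/2
3. join C+J (d=12) ⇒ CJ; edges |C|=6, |J|=6
  updated: d(CJ,D)=36, d(CJ,IT)=79/2, d(CJ,PU)=34
4. join CJ+PU (d=34) ⇒ CJPU; edges |CJ|=11, |PU|=23/2
  updated: d(CJPU,D)=75/2, d(CJPU,IT)=299/8
5. join D+IT (d=73/2) ⇒ DIT; edges |D|=73/4, |IT|=65/4
  updated: d(CJPU,DIT)=449/12
6. join CJPU+DIT (d=449/12) ⇒ CDIJPTU; edges |CJPU|=41/24, |DIT|=11/24
final tree: (((C:6,J:6):11,(P:11/2,U:11/2):23/2):41/24,(D:73/4,(I:2,T:2):65/4):11/24)
total length: 517/6

517/6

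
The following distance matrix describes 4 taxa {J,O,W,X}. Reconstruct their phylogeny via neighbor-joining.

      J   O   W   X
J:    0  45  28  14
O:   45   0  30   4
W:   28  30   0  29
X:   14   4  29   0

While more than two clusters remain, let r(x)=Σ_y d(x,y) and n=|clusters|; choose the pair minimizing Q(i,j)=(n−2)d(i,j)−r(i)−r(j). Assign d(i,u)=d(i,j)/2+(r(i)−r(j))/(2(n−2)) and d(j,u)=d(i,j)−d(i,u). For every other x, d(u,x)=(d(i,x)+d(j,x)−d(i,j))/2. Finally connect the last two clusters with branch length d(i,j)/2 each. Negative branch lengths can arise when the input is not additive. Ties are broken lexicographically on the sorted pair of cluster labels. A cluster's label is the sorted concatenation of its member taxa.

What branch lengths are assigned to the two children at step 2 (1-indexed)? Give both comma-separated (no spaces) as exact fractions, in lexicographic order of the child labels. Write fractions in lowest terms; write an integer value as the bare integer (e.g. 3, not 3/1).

step 1: merge (J,W) at d=28, Q=-118; branch lengths J→14, W→14; new cluster JW
  updated: d(JW,O)=47/2, d(JW,X)=15/2
step 2: merge (JW,O) at d=47/2, Q=-35; branch lengths JW→27/2, O→10; new cluster JOW
  updated: d(JOW,X)=-6
step 3: merge (JOW,X) at d=-6; branch lengths JOW→-3, X→-3; new cluster JOWX
final tree: (((J:14,W:14):27/2,O:10):-3,X:-3)
total length: 91/2

27/2,10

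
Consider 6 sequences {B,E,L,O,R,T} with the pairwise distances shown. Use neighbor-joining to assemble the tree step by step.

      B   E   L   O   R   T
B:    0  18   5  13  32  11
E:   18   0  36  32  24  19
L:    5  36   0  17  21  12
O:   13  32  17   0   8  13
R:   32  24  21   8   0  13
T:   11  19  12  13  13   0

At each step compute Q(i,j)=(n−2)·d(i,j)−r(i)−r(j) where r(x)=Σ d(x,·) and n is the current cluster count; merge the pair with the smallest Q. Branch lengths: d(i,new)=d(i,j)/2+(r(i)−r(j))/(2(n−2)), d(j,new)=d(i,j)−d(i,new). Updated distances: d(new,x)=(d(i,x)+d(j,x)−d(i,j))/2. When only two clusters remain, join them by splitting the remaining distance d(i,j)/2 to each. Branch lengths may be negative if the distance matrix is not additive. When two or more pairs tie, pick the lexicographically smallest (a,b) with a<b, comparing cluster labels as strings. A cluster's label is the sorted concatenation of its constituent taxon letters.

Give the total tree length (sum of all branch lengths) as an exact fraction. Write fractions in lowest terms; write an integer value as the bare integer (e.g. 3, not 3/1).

739/16

1. join B+L (d=5, Q=-150) ⇒ BL; edges |B|=1, |L|=4
  updated: d(BL,E)=49/2, d(BL,O)=25/2, d(BL,R)=24, d(BL,T)=9
2. join O+R (d=8, Q=-221/2) ⇒ OR; edges |O|=41/12, |R|=55/12
  updated: d(BL,OR)=57/4, d(E,OR)=24, d(OR,T)=9
3. join BL+T (d=9, Q=-267/4) ⇒ BLT; edges |BL|=115/16, |T|=29/16
  updated: d(BLT,E)=69/4, d(BLT,OR)=57/8
4. join BLT+E (d=69/4, Q=-387/8) ⇒ BELT; edges |BLT|=3/16, |E|=273/16
  updated: d(BELT,OR)=111/16
5. join BELT+OR (d=111/16) ⇒ BELORT; edges |BELT|=111/32, |OR|=111/32
final tree: ((((B:1,L:4):115/16,T:29/16):3/16,E:273/16):111/32,(O:41/12,R:55/12):111/32)
total length: 739/16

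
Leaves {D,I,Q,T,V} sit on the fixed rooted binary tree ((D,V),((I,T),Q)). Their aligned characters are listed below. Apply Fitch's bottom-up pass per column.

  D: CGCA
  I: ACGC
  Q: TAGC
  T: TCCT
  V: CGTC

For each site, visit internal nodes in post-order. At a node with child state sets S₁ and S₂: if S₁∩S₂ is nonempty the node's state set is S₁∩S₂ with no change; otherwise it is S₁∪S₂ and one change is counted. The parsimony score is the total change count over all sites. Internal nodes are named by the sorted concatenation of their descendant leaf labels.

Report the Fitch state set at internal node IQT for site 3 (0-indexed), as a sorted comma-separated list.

DV@0: {C} ∩ {C} = {C} (intersection, +0)
IT@0: {A} ∪ {T} = {A,T} (union, +1)
IQT@0: {A,T} ∩ {T} = {T} (intersection, +0)
DIQTV@0: {C} ∪ {T} = {C,T} (union, +1)
DV@1: {G} ∩ {G} = {G} (intersection, +0)
IT@1: {C} ∩ {C} = {C} (intersection, +0)
IQT@1: {C} ∪ {A} = {A,C} (union, +1)
DIQTV@1: {G} ∪ {A,C} = {A,C,G} (union, +1)
DV@2: {C} ∪ {T} = {C,T} (union, +1)
IT@2: {G} ∪ {C} = {C,G} (union, +1)
IQT@2: {C,G} ∩ {G} = {G} (intersection, +0)
DIQTV@2: {C,T} ∪ {G} = {C,G,T} (union, +1)
DV@3: {A} ∪ {C} = {A,C} (union, +1)
IT@3: {C} ∪ {T} = {C,T} (union, +1)
IQT@3: {C,T} ∩ {C} = {C} (intersection, +0)
DIQTV@3: {A,C} ∩ {C} = {C} (intersection, +0)
per-site changes: [2, 2, 3, 2]; total = 9

C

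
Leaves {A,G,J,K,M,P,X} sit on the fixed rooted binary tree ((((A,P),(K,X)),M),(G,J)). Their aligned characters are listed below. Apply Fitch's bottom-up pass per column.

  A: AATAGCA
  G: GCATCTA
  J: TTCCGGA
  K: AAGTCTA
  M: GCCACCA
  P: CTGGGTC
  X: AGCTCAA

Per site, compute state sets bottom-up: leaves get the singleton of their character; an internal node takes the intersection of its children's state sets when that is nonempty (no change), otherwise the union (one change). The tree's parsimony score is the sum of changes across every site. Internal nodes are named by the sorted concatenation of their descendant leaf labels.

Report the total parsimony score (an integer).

22

site 0, node AP: A={A} ∪ P={C} → {A,C} (+1)
site 0, node KX: K={A} ∩ X={A} → {A} (+0)
site 0, node AKPX: AP={A,C} ∩ KX={A} → {A} (+0)
site 0, node AKMPX: AKPX={A} ∪ M={G} → {A,G} (+1)
site 0, node GJ: G={G} ∪ J={T} → {G,T} (+1)
site 0, node AGJKMPX: AKMPX={A,G} ∩ GJ={G,T} → {G} (+0)
site 1, node AP: A={A} ∪ P={T} → {A,T} (+1)
site 1, node KX: K={A} ∪ X={G} → {A,G} (+1)
site 1, node AKPX: AP={A,T} ∩ KX={A,G} → {A} (+0)
site 1, node AKMPX: AKPX={A} ∪ M={C} → {A,C} (+1)
site 1, node GJ: G={C} ∪ J={T} → {C,T} (+1)
site 1, node AGJKMPX: AKMPX={A,C} ∩ GJ={C,T} → {C} (+0)
site 2, node AP: A={T} ∪ P={G} → {G,T} (+1)
site 2, node KX: K={G} ∪ X={C} → {C,G} (+1)
site 2, node AKPX: AP={G,T} ∩ KX={C,G} → {G} (+0)
site 2, node AKMPX: AKPX={G} ∪ M={C} → {C,G} (+1)
site 2, node GJ: G={A} ∪ J={C} → {A,C} (+1)
site 2, node AGJKMPX: AKMPX={C,G} ∩ GJ={A,C} → {C} (+0)
site 3, node AP: A={A} ∪ P={G} → {A,G} (+1)
site 3, node KX: K={T} ∩ X={T} → {T} (+0)
site 3, node AKPX: AP={A,G} ∪ KX={T} → {A,G,T} (+1)
site 3, node AKMPX: AKPX={A,G,T} ∩ M={A} → {A} (+0)
site 3, node GJ: G={T} ∪ J={C} → {C,T} (+1)
site 3, node AGJKMPX: AKMPX={A} ∪ GJ={C,T} → {A,C,T} (+1)
site 4, node AP: A={G} ∩ P={G} → {G} (+0)
site 4, node KX: K={C} ∩ X={C} → {C} (+0)
site 4, node AKPX: AP={G} ∪ KX={C} → {C,G} (+1)
site 4, node AKMPX: AKPX={C,G} ∩ M={C} → {C} (+0)
site 4, node GJ: G={C} ∪ J={G} → {C,G} (+1)
site 4, node AGJKMPX: AKMPX={C} ∩ GJ={C,G} → {C} (+0)
site 5, node AP: A={C} ∪ P={T} → {C,T} (+1)
site 5, node KX: K={T} ∪ X={A} → {A,T} (+1)
site 5, node AKPX: AP={C,T} ∩ KX={A,T} → {T} (+0)
site 5, node AKMPX: AKPX={T} ∪ M={C} → {C,T} (+1)
site 5, node GJ: G={T} ∪ J={G} → {G,T} (+1)
site 5, node AGJKMPX: AKMPX={C,T} ∩ GJ={G,T} → {T} (+0)
site 6, node AP: A={A} ∪ P={C} → {A,C} (+1)
site 6, node KX: K={A} ∩ X={A} → {A} (+0)
site 6, node AKPX: AP={A,C} ∩ KX={A} → {A} (+0)
site 6, node AKMPX: AKPX={A} ∩ M={A} → {A} (+0)
site 6, node GJ: G={A} ∩ J={A} → {A} (+0)
site 6, node AGJKMPX: AKMPX={A} ∩ GJ={A} → {A} (+0)
per-site changes: [3, 4, 4, 4, 2, 4, 1]; total = 22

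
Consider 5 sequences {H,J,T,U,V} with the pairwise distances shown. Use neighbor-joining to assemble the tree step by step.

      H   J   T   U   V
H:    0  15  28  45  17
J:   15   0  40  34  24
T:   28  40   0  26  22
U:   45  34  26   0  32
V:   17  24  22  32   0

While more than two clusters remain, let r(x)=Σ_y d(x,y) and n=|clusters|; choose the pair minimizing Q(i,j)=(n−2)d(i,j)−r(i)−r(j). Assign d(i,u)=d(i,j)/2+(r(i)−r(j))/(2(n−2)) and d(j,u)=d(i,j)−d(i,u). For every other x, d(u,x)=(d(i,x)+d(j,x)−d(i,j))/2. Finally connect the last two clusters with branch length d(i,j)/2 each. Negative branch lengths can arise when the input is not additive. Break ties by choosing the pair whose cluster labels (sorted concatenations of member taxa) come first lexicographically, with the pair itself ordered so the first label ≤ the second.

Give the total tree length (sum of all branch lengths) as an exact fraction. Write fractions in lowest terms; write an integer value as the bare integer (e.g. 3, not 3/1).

501/8

step 1: merge (T,U) at d=26, Q=-175; branch lengths T→19/2, U→33/2; new cluster TU
  updated: d(H,TU)=47/2, d(J,TU)=24, d(TU,V)=14
step 2: merge (H,J) at d=15, Q=-177/2; branch lengths H→45/8, J→75/8; new cluster HJ
  updated: d(HJ,TU)=65/4, d(HJ,V)=13
step 3: merge (HJ,TU) at d=65/4, Q=-173/4; branch lengths HJ→61/8, TU→69/8; new cluster HJTU
  updated: d(HJTU,V)=43/8
step 4: merge (HJTU,V) at d=43/8; branch lengths HJTU→43/16, V→43/16; new cluster HJTUV
final tree: (((H:45/8,J:75/8):61/8,(T:19/2,U:33/2):69/8):43/16,V:43/16)
total length: 501/8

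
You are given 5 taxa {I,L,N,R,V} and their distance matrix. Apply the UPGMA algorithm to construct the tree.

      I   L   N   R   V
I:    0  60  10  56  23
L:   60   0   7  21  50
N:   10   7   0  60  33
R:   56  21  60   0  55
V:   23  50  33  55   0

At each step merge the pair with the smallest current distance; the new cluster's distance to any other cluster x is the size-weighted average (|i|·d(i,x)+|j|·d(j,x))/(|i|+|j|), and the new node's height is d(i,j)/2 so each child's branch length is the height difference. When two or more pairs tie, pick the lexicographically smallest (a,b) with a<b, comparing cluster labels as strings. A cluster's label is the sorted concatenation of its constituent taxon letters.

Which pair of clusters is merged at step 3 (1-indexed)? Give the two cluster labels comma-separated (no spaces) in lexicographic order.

IV,LN

1. join L+N (d=7) ⇒ LN; edges |L|=7/2, |N|=7/2
  updated: d(I,LN)=35, d(LN,R)=81/2, d(LN,V)=83/2
2. join I+V (d=23) ⇒ IV; edges |I|=23/2, |V|=23/2
  updated: d(IV,LN)=153/4, d(IV,R)=111/2
3. join IV+LN (d=153/4) ⇒ ILNV; edges |IV|=61/8, |LN|=125/8
  updated: d(ILNV,R)=48
4. join ILNV+R (d=48) ⇒ ILNRV; edges |ILNV|=39/8, |R|=24
final tree: (((I:23/2,V:23/2):61/8,(L:7/2,N:7/2):125/8):39/8,R:24)
total length: 657/8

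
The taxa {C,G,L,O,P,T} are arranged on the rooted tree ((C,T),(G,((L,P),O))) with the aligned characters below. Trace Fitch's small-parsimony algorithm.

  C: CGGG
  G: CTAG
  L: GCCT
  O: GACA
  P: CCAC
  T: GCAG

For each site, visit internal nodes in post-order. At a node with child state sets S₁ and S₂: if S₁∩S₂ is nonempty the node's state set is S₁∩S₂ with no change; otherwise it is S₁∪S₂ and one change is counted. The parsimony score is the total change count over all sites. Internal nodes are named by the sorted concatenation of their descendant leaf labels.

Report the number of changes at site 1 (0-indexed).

[col 0] CT: children C:{C}, T:{G} ∪→ {C,G}; cost 1
[col 0] LP: children L:{G}, P:{C} ∪→ {C,G}; cost 1
[col 0] LOP: children LP:{C,G}, O:{G} ∩→ {G}; cost 0
[col 0] GLOP: children G:{C}, LOP:{G} ∪→ {C,G}; cost 1
[col 0] CGLOPT: children CT:{C,G}, GLOP:{C,G} ∩→ {C,G}; cost 0
[col 1] CT: children C:{G}, T:{C} ∪→ {C,G}; cost 1
[col 1] LP: children L:{C}, P:{C} ∩→ {C}; cost 0
[col 1] LOP: children LP:{C}, O:{A} ∪→ {A,C}; cost 1
[col 1] GLOP: children G:{T}, LOP:{A,C} ∪→ {A,C,T}; cost 1
[col 1] CGLOPT: children CT:{C,G}, GLOP:{A,C,T} ∩→ {C}; cost 0
[col 2] CT: children C:{G}, T:{A} ∪→ {A,G}; cost 1
[col 2] LP: children L:{C}, P:{A} ∪→ {A,C}; cost 1
[col 2] LOP: children LP:{A,C}, O:{C} ∩→ {C}; cost 0
[col 2] GLOP: children G:{A}, LOP:{C} ∪→ {A,C}; cost 1
[col 2] CGLOPT: children CT:{A,G}, GLOP:{A,C} ∩→ {A}; cost 0
[col 3] CT: children C:{G}, T:{G} ∩→ {G}; cost 0
[col 3] LP: children L:{T}, P:{C} ∪→ {C,T}; cost 1
[col 3] LOP: children LP:{C,T}, O:{A} ∪→ {A,C,T}; cost 1
[col 3] GLOP: children G:{G}, LOP:{A,C,T} ∪→ {A,C,G,T}; cost 1
[col 3] CGLOPT: children CT:{G}, GLOP:{A,C,G,T} ∩→ {G}; cost 0
per-site changes: [3, 3, 3, 3]; total = 12

3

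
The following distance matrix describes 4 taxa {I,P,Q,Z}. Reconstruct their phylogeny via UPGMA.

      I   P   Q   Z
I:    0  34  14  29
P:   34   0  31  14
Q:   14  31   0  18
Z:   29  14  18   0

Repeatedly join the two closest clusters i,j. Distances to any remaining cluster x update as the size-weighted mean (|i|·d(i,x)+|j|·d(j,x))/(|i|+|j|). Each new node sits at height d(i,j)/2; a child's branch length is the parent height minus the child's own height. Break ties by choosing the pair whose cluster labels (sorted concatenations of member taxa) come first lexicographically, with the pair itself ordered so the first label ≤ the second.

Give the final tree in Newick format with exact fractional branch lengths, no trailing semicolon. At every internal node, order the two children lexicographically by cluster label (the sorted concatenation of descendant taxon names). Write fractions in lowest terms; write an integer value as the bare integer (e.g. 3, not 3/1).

iteration 1: select I,Q (d=14); attach at lengths (7, 7); label the merged cluster IQ
  updated: d(IQ,P)=65/2, d(IQ,Z)=47/2
iteration 2: select P,Z (d=14); attach at lengths (7, 7); label the merged cluster PZ
  updated: d(IQ,PZ)=28
iteration 3: select IQ,PZ (d=28); attach at lengths (7, 7); label the merged cluster IPQZ
final tree: ((I:7,Q:7):7,(P:7,Z:7):7)
total length: 42

((I:7,Q:7):7,(P:7,Z:7):7)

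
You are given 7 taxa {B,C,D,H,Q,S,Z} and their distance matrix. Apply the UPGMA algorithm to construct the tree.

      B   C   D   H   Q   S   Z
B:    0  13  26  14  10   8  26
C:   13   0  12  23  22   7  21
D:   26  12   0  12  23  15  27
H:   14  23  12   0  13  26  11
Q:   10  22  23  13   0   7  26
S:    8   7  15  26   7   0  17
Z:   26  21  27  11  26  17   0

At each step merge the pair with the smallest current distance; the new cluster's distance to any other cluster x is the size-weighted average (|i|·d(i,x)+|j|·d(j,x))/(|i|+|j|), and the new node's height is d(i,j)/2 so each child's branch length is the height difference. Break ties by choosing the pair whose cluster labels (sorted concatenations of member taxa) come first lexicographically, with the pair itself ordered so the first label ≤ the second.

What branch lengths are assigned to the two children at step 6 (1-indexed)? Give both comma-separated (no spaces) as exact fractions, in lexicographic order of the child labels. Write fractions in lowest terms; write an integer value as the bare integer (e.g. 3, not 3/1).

3/4,19/4

1. join C+S (d=7) ⇒ CS; edges |C|=7/2, |S|=7/2
  updated: d(B,CS)=21/2, d(CS,D)=27/2, d(CS,H)=49/2, d(CS,Q)=29/2, d(CS,Z)=19
2. join B+Q (d=10) ⇒ BQ; edges |B|=5, |Q|=5
  updated: d(BQ,CS)=25/2, d(BQ,D)=49/2, d(BQ,H)=27/2, d(BQ,Z)=26
3. join H+Z (d=11) ⇒ HZ; edges |H|=11/2, |Z|=11/2
  updated: d(BQ,HZ)=79/4, d(CS,HZ)=87/4, d(D,HZ)=39/2
4. join BQ+CS (d=25/2) ⇒ BCQS; edges |BQ|=5/4, |CS|=11/4
  updated: d(BCQS,D)=19, d(BCQS,HZ)=83/4
5. join BCQS+D (d=19) ⇒ BCDQS; edges |BCQS|=13/4, |D|=19/2
  updated: d(BCDQS,HZ)=41/2
6. join BCDQS+HZ (d=41/2) ⇒ BCDHQSZ; edges |BCDQS|=3/4, |HZ|=19/4
final tree: ((((B:5,Q:5):5/4,(C:7/2,S:7/2):11/4):13/4,D:19/2):3/4,(H:11/2,Z:11/2):19/4)
total length: 201/4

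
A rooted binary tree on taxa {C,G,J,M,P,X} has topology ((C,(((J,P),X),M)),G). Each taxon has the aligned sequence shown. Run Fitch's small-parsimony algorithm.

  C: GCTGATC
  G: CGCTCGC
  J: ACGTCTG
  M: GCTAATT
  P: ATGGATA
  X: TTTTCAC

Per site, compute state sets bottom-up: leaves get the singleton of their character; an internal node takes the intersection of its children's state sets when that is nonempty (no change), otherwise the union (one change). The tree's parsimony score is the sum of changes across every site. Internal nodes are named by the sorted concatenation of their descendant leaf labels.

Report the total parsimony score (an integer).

JP@0: {A} ∩ {A} = {A} (intersection, +0)
JPX@0: {A} ∪ {T} = {A,T} (union, +1)
JMPX@0: {A,T} ∪ {G} = {A,G,T} (union, +1)
CJMPX@0: {G} ∩ {A,G,T} = {G} (intersection, +0)
CGJMPX@0: {G} ∪ {C} = {C,G} (union, +1)
JP@1: {C} ∪ {T} = {C,T} (union, +1)
JPX@1: {C,T} ∩ {T} = {T} (intersection, +0)
JMPX@1: {T} ∪ {C} = {C,T} (union, +1)
CJMPX@1: {C} ∩ {C,T} = {C} (intersection, +0)
CGJMPX@1: {C} ∪ {G} = {C,G} (union, +1)
JP@2: {G} ∩ {G} = {G} (intersection, +0)
JPX@2: {G} ∪ {T} = {G,T} (union, +1)
JMPX@2: {G,T} ∩ {T} = {T} (intersection, +0)
CJMPX@2: {T} ∩ {T} = {T} (intersection, +0)
CGJMPX@2: {T} ∪ {C} = {C,T} (union, +1)
JP@3: {T} ∪ {G} = {G,T} (union, +1)
JPX@3: {G,T} ∩ {T} = {T} (intersection, +0)
JMPX@3: {T} ∪ {A} = {A,T} (union, +1)
CJMPX@3: {G} ∪ {A,T} = {A,G,T} (union, +1)
CGJMPX@3: {A,G,T} ∩ {T} = {T} (intersection, +0)
JP@4: {C} ∪ {A} = {A,C} (union, +1)
JPX@4: {A,C} ∩ {C} = {C} (intersection, +0)
JMPX@4: {C} ∪ {A} = {A,C} (union, +1)
CJMPX@4: {A} ∩ {A,C} = {A} (intersection, +0)
CGJMPX@4: {A} ∪ {C} = {A,C} (union, +1)
JP@5: {T} ∩ {T} = {T} (intersection, +0)
JPX@5: {T} ∪ {A} = {A,T} (union, +1)
JMPX@5: {A,T} ∩ {T} = {T} (intersection, +0)
CJMPX@5: {T} ∩ {T} = {T} (intersection, +0)
CGJMPX@5: {T} ∪ {G} = {G,T} (union, +1)
JP@6: {G} ∪ {A} = {A,G} (union, +1)
JPX@6: {A,G} ∪ {C} = {A,C,G} (union, +1)
JMPX@6: {A,C,G} ∪ {T} = {A,C,G,T} (union, +1)
CJMPX@6: {C} ∩ {A,C,G,T} = {C} (intersection, +0)
CGJMPX@6: {C} ∩ {C} = {C} (intersection, +0)
per-site changes: [3, 3, 2, 3, 3, 2, 3]; total = 19

19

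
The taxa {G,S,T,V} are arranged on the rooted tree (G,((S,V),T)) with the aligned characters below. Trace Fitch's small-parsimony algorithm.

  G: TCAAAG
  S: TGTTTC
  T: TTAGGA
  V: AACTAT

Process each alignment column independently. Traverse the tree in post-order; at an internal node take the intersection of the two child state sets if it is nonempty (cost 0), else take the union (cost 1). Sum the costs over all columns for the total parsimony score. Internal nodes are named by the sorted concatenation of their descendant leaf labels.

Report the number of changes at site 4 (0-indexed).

SV@0: {T} ∪ {A} = {A,T} (union, +1)
STV@0: {A,T} ∩ {T} = {T} (intersection, +0)
GSTV@0: {T} ∩ {T} = {T} (intersection, +0)
SV@1: {G} ∪ {A} = {A,G} (union, +1)
STV@1: {A,G} ∪ {T} = {A,G,T} (union, +1)
GSTV@1: {C} ∪ {A,G,T} = {A,C,G,T} (union, +1)
SV@2: {T} ∪ {C} = {C,T} (union, +1)
STV@2: {C,T} ∪ {A} = {A,C,T} (union, +1)
GSTV@2: {A} ∩ {A,C,T} = {A} (intersection, +0)
SV@3: {T} ∩ {T} = {T} (intersection, +0)
STV@3: {T} ∪ {G} = {G,T} (union, +1)
GSTV@3: {A} ∪ {G,T} = {A,G,T} (union, +1)
SV@4: {T} ∪ {A} = {A,T} (union, +1)
STV@4: {A,T} ∪ {G} = {A,G,T} (union, +1)
GSTV@4: {A} ∩ {A,G,T} = {A} (intersection, +0)
SV@5: {C} ∪ {T} = {C,T} (union, +1)
STV@5: {C,T} ∪ {A} = {A,C,T} (union, +1)
GSTV@5: {G} ∪ {A,C,T} = {A,C,G,T} (union, +1)
per-site changes: [1, 3, 2, 2, 2, 3]; total = 13

2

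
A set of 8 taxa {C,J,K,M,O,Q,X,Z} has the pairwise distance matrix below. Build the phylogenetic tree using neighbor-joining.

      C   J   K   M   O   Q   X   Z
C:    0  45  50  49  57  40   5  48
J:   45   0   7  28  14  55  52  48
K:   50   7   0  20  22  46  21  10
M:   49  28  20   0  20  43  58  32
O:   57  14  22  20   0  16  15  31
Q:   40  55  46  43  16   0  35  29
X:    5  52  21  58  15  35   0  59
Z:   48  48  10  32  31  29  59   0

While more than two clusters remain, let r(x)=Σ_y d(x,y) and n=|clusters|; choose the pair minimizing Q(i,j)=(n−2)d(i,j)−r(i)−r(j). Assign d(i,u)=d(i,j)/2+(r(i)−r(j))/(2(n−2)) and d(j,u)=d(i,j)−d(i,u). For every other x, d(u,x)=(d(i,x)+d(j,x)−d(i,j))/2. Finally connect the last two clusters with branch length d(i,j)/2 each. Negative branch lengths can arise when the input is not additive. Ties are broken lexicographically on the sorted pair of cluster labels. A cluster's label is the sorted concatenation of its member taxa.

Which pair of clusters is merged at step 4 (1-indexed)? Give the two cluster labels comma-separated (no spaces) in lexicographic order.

CQX,O

step 1: merge (C,X) at d=5, Q=-509; branch lengths C→79/12, X→-19/12; new cluster CX
  updated: d(CX,J)=46, d(CX,K)=33, d(CX,M)=51, d(CX,O)=67/2, d(CX,Q)=35, d(CX,Z)=51
step 2: merge (J,K) at d=7, Q=-301; branch lengths J→19/2, K→-5/2; new cluster JK
  updated: d(CX,JK)=36, d(JK,M)=41/2, d(JK,O)=29/2, d(JK,Q)=47, d(JK,Z)=51/2
step 3: merge (CX,Q) at d=35, Q=-473/2; branch lengths CX→353/16, Q→207/16; new cluster CQX
  updated: d(CQX,JK)=24, d(CQX,M)=59/2, d(CQX,O)=29/4, d(CQX,Z)=45/2
step 4: merge (CQX,O) at d=29/4, Q=-537/4; branch lengths CQX→43/8, O→15/8; new cluster COQX
  updated: d(COQX,JK)=125/8, d(COQX,M)=169/8, d(COQX,Z)=185/8
step 5: merge (COQX,Z) at d=185/8, Q=-377/4; branch lengths COQX→51/8, Z→67/4; new cluster COQXZ
  updated: d(COQXZ,JK)=9, d(COQXZ,M)=15
step 6: merge (COQXZ,JK) at d=9, Q=-89/2; branch lengths COQXZ→7/4, JK→29/4; new cluster CJKOQXZ
  updated: d(CJKOQXZ,M)=53/4
step 7: merge (CJKOQXZ,M) at d=53/4; branch lengths CJKOQXZ→53/8, M→53/8; new cluster CJKMOQXZ
final tree: ((((((C:79/12,X:-19/12):353/16,Q:207/16):43/8,O:15/8):51/8,Z:67/4):7/4,(J:19/2,K:-5/2):29/4):53/8,M:53/8)
total length: 797/8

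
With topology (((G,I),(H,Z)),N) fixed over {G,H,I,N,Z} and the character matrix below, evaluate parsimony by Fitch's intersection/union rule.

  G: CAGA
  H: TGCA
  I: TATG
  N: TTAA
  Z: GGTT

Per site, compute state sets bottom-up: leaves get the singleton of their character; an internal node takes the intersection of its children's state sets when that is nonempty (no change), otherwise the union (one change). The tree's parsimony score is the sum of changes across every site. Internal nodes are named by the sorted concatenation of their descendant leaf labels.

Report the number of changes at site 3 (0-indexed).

GI@0: {C} ∪ {T} = {C,T} (union, +1)
HZ@0: {T} ∪ {G} = {G,T} (union, +1)
GHIZ@0: {C,T} ∩ {G,T} = {T} (intersection, +0)
GHINZ@0: {T} ∩ {T} = {T} (intersection, +0)
GI@1: {A} ∩ {A} = {A} (intersection, +0)
HZ@1: {G} ∩ {G} = {G} (intersection, +0)
GHIZ@1: {A} ∪ {G} = {A,G} (union, +1)
GHINZ@1: {A,G} ∪ {T} = {A,G,T} (union, +1)
GI@2: {G} ∪ {T} = {G,T} (union, +1)
HZ@2: {C} ∪ {T} = {C,T} (union, +1)
GHIZ@2: {G,T} ∩ {C,T} = {T} (intersection, +0)
GHINZ@2: {T} ∪ {A} = {A,T} (union, +1)
GI@3: {A} ∪ {G} = {A,G} (union, +1)
HZ@3: {A} ∪ {T} = {A,T} (union, +1)
GHIZ@3: {A,G} ∩ {A,T} = {A} (intersection, +0)
GHINZ@3: {A} ∩ {A} = {A} (intersection, +0)
per-site changes: [2, 2, 3, 2]; total = 9

2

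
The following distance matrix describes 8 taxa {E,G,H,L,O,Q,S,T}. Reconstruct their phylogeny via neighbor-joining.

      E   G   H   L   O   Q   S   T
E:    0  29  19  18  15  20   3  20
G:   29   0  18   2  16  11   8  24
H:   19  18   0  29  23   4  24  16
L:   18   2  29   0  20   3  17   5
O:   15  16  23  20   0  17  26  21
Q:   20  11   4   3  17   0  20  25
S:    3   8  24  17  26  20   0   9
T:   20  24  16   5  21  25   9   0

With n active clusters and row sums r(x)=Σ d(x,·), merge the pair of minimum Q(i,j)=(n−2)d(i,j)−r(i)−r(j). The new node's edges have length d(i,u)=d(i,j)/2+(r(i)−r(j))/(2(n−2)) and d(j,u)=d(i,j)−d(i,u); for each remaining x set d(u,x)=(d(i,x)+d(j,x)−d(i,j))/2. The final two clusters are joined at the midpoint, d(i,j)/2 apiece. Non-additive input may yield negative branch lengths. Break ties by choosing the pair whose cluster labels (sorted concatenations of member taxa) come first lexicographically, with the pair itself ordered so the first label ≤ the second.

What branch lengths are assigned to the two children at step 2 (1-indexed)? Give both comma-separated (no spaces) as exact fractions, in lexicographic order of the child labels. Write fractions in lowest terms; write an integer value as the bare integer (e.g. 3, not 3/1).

103/20,-23/20

1. join E+S (d=3, Q=-213) ⇒ ES; edges |E|=35/12, |S|=1/12
  updated: d(ES,G)=17, d(ES,H)=20, d(ES,L)=16, d(ES,O)=19, d(ES,Q)=37/2, d(ES,T)=13
2. join H+Q (d=4, Q=-337/2) ⇒ HQ; edges |H|=103/20, |Q|=-23/20
  updated: d(ES,HQ)=69/4, d(G,HQ)=25/2, d(HQ,L)=14, d(HQ,O)=18, d(HQ,T)=37/2
3. join G+L (d=2, Q=-241/2) ⇒ GL; edges |G|=45/16, |L|=-13/16
  updated: d(ES,GL)=31/2, d(GL,HQ)=49/4, d(GL,O)=17, d(GL,T)=27/2
4. join ES+T (d=13, Q=-367/4) ⇒ EST; edges |ES|=151/24, |T|=161/24
  updated: d(EST,GL)=8, d(EST,HQ)=91/8, d(EST,O)=27/2
5. join EST+O (d=27/2, Q=-435/8) ⇒ EOST; edges |EST|=91/32, |O|=341/32
  updated: d(EOST,GL)=23/4, d(EOST,HQ)=127/16
6. join EOST+GL (d=23/4, Q=-415/16) ⇒ EGLOST; edges |EOST|=23/32, |GL|=161/32
  updated: d(EGLOST,HQ)=231/32
7. join EGLOST+HQ (d=231/32) ⇒ EGHLOQST; edges |EGLOST|=231/64, |HQ|=231/64
final tree: (((((E:35/12,S:1/12):151/24,T:161/24):91/32,O:341/32):23/32,(G:45/16,L:-13/16):161/32):231/64,(H:103/20,Q:-23/20):231/64)
total length: 1551/32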